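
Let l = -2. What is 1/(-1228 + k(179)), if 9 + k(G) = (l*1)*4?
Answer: -1/1245 ≈ -0.00080321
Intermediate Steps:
k(G) = -17 (k(G) = -9 - 2*1*4 = -9 - 2*4 = -9 - 8 = -17)
1/(-1228 + k(179)) = 1/(-1228 - 17) = 1/(-1245) = -1/1245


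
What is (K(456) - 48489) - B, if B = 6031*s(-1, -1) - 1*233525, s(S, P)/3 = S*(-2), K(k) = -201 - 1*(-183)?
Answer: 148832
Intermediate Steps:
K(k) = -18 (K(k) = -201 + 183 = -18)
s(S, P) = -6*S (s(S, P) = 3*(S*(-2)) = 3*(-2*S) = -6*S)
B = -197339 (B = 6031*(-6*(-1)) - 1*233525 = 6031*6 - 233525 = 36186 - 233525 = -197339)
(K(456) - 48489) - B = (-18 - 48489) - 1*(-197339) = -48507 + 197339 = 148832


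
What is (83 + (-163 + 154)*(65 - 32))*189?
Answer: -40446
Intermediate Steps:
(83 + (-163 + 154)*(65 - 32))*189 = (83 - 9*33)*189 = (83 - 297)*189 = -214*189 = -40446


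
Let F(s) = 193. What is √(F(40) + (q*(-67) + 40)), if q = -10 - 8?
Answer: √1439 ≈ 37.934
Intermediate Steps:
q = -18
√(F(40) + (q*(-67) + 40)) = √(193 + (-18*(-67) + 40)) = √(193 + (1206 + 40)) = √(193 + 1246) = √1439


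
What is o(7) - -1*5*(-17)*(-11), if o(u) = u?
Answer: 942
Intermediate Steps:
o(7) - -1*5*(-17)*(-11) = 7 - -1*5*(-17)*(-11) = 7 - (-5*(-17))*(-11) = 7 - 85*(-11) = 7 - 1*(-935) = 7 + 935 = 942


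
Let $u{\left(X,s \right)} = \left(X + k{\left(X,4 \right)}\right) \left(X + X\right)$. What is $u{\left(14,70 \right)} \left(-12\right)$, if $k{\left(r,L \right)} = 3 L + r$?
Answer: $-13440$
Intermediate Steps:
$k{\left(r,L \right)} = r + 3 L$
$u{\left(X,s \right)} = 2 X \left(12 + 2 X\right)$ ($u{\left(X,s \right)} = \left(X + \left(X + 3 \cdot 4\right)\right) \left(X + X\right) = \left(X + \left(X + 12\right)\right) 2 X = \left(X + \left(12 + X\right)\right) 2 X = \left(12 + 2 X\right) 2 X = 2 X \left(12 + 2 X\right)$)
$u{\left(14,70 \right)} \left(-12\right) = 4 \cdot 14 \left(6 + 14\right) \left(-12\right) = 4 \cdot 14 \cdot 20 \left(-12\right) = 1120 \left(-12\right) = -13440$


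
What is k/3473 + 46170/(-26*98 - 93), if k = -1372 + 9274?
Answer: -7341012/482747 ≈ -15.207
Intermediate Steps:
k = 7902
k/3473 + 46170/(-26*98 - 93) = 7902/3473 + 46170/(-26*98 - 93) = 7902*(1/3473) + 46170/(-2548 - 93) = 7902/3473 + 46170/(-2641) = 7902/3473 + 46170*(-1/2641) = 7902/3473 - 2430/139 = -7341012/482747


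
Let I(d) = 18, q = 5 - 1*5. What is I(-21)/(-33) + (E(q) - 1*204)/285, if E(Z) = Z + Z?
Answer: -1318/1045 ≈ -1.2612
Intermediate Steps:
q = 0 (q = 5 - 5 = 0)
E(Z) = 2*Z
I(-21)/(-33) + (E(q) - 1*204)/285 = 18/(-33) + (2*0 - 1*204)/285 = 18*(-1/33) + (0 - 204)*(1/285) = -6/11 - 204*1/285 = -6/11 - 68/95 = -1318/1045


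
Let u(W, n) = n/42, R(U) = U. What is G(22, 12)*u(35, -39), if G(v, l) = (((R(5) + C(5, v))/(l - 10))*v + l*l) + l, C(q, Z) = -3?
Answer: -1157/7 ≈ -165.29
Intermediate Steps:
u(W, n) = n/42 (u(W, n) = n*(1/42) = n/42)
G(v, l) = l + l² + 2*v/(-10 + l) (G(v, l) = (((5 - 3)/(l - 10))*v + l*l) + l = ((2/(-10 + l))*v + l²) + l = (2*v/(-10 + l) + l²) + l = (l² + 2*v/(-10 + l)) + l = l + l² + 2*v/(-10 + l))
G(22, 12)*u(35, -39) = ((12³ - 10*12 - 9*12² + 2*22)/(-10 + 12))*((1/42)*(-39)) = ((1728 - 120 - 9*144 + 44)/2)*(-13/14) = ((1728 - 120 - 1296 + 44)/2)*(-13/14) = ((½)*356)*(-13/14) = 178*(-13/14) = -1157/7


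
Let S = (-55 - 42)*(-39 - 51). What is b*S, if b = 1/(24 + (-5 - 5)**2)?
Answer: 4365/62 ≈ 70.403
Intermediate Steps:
S = 8730 (S = -97*(-90) = 8730)
b = 1/124 (b = 1/(24 + (-10)**2) = 1/(24 + 100) = 1/124 ≈ 0.0080645)
b*S = (1/124)*8730 = 4365/62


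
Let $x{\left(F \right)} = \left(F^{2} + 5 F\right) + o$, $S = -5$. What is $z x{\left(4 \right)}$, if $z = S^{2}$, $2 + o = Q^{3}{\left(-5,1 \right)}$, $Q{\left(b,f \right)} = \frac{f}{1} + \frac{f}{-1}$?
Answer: $850$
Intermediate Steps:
$Q{\left(b,f \right)} = 0$ ($Q{\left(b,f \right)} = f 1 + f \left(-1\right) = f - f = 0$)
$o = -2$ ($o = -2 + 0^{3} = -2 + 0 = -2$)
$z = 25$ ($z = \left(-5\right)^{2} = 25$)
$x{\left(F \right)} = -2 + F^{2} + 5 F$ ($x{\left(F \right)} = \left(F^{2} + 5 F\right) - 2 = -2 + F^{2} + 5 F$)
$z x{\left(4 \right)} = 25 \left(-2 + 4^{2} + 5 \cdot 4\right) = 25 \left(-2 + 16 + 20\right) = 25 \cdot 34 = 850$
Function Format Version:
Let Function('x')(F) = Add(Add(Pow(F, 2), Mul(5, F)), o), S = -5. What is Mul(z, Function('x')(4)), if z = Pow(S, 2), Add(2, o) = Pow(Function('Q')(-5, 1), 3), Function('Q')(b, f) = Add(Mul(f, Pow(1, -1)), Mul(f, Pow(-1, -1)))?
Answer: 850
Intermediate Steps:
Function('Q')(b, f) = 0 (Function('Q')(b, f) = Add(Mul(f, 1), Mul(f, -1)) = Add(f, Mul(-1, f)) = 0)
o = -2 (o = Add(-2, Pow(0, 3)) = Add(-2, 0) = -2)
z = 25 (z = Pow(-5, 2) = 25)
Function('x')(F) = Add(-2, Pow(F, 2), Mul(5, F)) (Function('x')(F) = Add(Add(Pow(F, 2), Mul(5, F)), -2) = Add(-2, Pow(F, 2), Mul(5, F)))
Mul(z, Function('x')(4)) = Mul(25, Add(-2, Pow(4, 2), Mul(5, 4))) = Mul(25, Add(-2, 16, 20)) = Mul(25, 34) = 850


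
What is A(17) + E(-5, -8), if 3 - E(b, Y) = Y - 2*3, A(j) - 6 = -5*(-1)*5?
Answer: 48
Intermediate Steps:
A(j) = 31 (A(j) = 6 - 5*(-1)*5 = 6 + 5*5 = 6 + 25 = 31)
E(b, Y) = 9 - Y (E(b, Y) = 3 - (Y - 2*3) = 3 - (Y - 6) = 3 - (-6 + Y) = 3 + (6 - Y) = 9 - Y)
A(17) + E(-5, -8) = 31 + (9 - 1*(-8)) = 31 + (9 + 8) = 31 + 17 = 48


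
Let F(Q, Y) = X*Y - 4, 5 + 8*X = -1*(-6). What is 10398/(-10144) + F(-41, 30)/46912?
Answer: -60974189/59484416 ≈ -1.0250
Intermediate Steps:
X = ⅛ (X = -5/8 + (-1*(-6))/8 = -5/8 + (⅛)*6 = -5/8 + ¾ = ⅛ ≈ 0.12500)
F(Q, Y) = -4 + Y/8 (F(Q, Y) = Y/8 - 4 = -4 + Y/8)
10398/(-10144) + F(-41, 30)/46912 = 10398/(-10144) + (-4 + (⅛)*30)/46912 = 10398*(-1/10144) + (-4 + 15/4)*(1/46912) = -5199/5072 - ¼*1/46912 = -5199/5072 - 1/187648 = -60974189/59484416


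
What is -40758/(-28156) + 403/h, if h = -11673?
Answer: 232210633/164332494 ≈ 1.4131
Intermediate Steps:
-40758/(-28156) + 403/h = -40758/(-28156) + 403/(-11673) = -40758*(-1/28156) + 403*(-1/11673) = 20379/14078 - 403/11673 = 232210633/164332494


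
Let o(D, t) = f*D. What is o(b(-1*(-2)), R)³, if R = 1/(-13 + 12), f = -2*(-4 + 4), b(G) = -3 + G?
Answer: 0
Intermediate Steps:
f = 0 (f = -2*0 = 0)
R = -1 (R = 1/(-1) = -1)
o(D, t) = 0 (o(D, t) = 0*D = 0)
o(b(-1*(-2)), R)³ = 0³ = 0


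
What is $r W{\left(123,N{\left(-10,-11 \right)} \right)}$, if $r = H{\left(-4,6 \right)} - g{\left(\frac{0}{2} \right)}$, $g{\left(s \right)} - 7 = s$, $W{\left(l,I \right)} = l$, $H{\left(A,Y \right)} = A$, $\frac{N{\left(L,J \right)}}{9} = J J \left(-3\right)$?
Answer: $-1353$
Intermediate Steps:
$N{\left(L,J \right)} = - 27 J^{2}$ ($N{\left(L,J \right)} = 9 J J \left(-3\right) = 9 J^{2} \left(-3\right) = 9 \left(- 3 J^{2}\right) = - 27 J^{2}$)
$g{\left(s \right)} = 7 + s$
$r = -11$ ($r = -4 - \left(7 + \frac{0}{2}\right) = -4 - \left(7 + 0 \cdot \frac{1}{2}\right) = -4 - \left(7 + 0\right) = -4 - 7 = -11$)
$r W{\left(123,N{\left(-10,-11 \right)} \right)} = \left(-11\right) 123 = -1353$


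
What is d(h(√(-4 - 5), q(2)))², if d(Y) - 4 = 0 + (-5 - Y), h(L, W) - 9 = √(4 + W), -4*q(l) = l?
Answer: (20 + √14)²/4 ≈ 140.92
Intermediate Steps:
q(l) = -l/4
h(L, W) = 9 + √(4 + W)
d(Y) = -1 - Y (d(Y) = 4 + (0 + (-5 - Y)) = 4 + (-5 - Y) = -1 - Y)
d(h(√(-4 - 5), q(2)))² = (-1 - (9 + √(4 - ¼*2)))² = (-1 - (9 + √(4 - ½)))² = (-1 - (9 + √(7/2)))² = (-1 - (9 + √14/2))² = (-1 + (-9 - √14/2))² = (-10 - √14/2)²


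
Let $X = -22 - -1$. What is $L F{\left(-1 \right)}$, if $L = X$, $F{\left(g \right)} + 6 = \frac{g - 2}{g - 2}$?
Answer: $105$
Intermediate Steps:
$X = -21$ ($X = -22 + 1 = -21$)
$F{\left(g \right)} = -5$ ($F{\left(g \right)} = -6 + \frac{g - 2}{g - 2} = -6 + \frac{-2 + g}{-2 + g} = -6 + 1 = -5$)
$L = -21$
$L F{\left(-1 \right)} = \left(-21\right) \left(-5\right) = 105$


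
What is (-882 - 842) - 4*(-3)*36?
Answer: -1292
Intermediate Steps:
(-882 - 842) - 4*(-3)*36 = -1724 - (-12)*36 = -1724 - 1*(-432) = -1724 + 432 = -1292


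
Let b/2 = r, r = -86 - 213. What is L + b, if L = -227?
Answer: -825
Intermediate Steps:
r = -299
b = -598 (b = 2*(-299) = -598)
L + b = -227 - 598 = -825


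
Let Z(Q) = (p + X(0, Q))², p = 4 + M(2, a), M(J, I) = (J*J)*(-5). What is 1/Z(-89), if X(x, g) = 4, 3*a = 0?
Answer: 1/144 ≈ 0.0069444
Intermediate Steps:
a = 0 (a = (⅓)*0 = 0)
M(J, I) = -5*J² (M(J, I) = J²*(-5) = -5*J²)
p = -16 (p = 4 - 5*2² = 4 - 5*4 = 4 - 20 = -16)
Z(Q) = 144 (Z(Q) = (-16 + 4)² = (-12)² = 144)
1/Z(-89) = 1/144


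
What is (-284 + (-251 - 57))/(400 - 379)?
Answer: -592/21 ≈ -28.190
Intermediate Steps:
(-284 + (-251 - 57))/(400 - 379) = (-284 - 308)/21 = -592*1/21 = -592/21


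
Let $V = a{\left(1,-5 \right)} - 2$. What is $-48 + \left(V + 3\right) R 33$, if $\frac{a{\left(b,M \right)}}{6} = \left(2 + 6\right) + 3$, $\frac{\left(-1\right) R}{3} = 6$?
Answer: $-39846$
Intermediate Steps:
$R = -18$ ($R = \left(-3\right) 6 = -18$)
$a{\left(b,M \right)} = 66$ ($a{\left(b,M \right)} = 6 \left(\left(2 + 6\right) + 3\right) = 6 \left(8 + 3\right) = 6 \cdot 11 = 66$)
$V = 64$ ($V = 66 - 2 = 64$)
$-48 + \left(V + 3\right) R 33 = -48 + \left(64 + 3\right) \left(-18\right) 33 = -48 + 67 \left(-18\right) 33 = -48 - 39798 = -39846$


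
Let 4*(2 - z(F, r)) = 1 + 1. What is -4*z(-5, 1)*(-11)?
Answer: 66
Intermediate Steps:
z(F, r) = 3/2 (z(F, r) = 2 - (1 + 1)/4 = 2 - 1/4*2 = 2 - 1/2 = 3/2)
-4*z(-5, 1)*(-11) = -4*3/2*(-11) = -6*(-11) = 66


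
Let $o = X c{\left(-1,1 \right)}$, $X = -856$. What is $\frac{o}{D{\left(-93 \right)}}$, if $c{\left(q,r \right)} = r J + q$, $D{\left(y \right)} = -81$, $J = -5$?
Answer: $- \frac{1712}{27} \approx -63.407$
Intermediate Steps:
$c{\left(q,r \right)} = q - 5 r$ ($c{\left(q,r \right)} = r \left(-5\right) + q = - 5 r + q = q - 5 r$)
$o = 5136$ ($o = - 856 \left(-1 - 5\right) = \left(-856\right) \left(-6\right) = 5136$)
$\frac{o}{D{\left(-93 \right)}} = \frac{5136}{-81} = 5136 \left(- \frac{1}{81}\right) = - \frac{1712}{27}$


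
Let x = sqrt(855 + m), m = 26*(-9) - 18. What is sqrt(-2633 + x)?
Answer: sqrt(-2633 + 3*sqrt(67)) ≈ 51.073*I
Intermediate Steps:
m = -252 (m = -234 - 18 = -252)
x = 3*sqrt(67) (x = sqrt(855 - 252) = sqrt(603) = 3*sqrt(67) ≈ 24.556)
sqrt(-2633 + x) = sqrt(-2633 + 3*sqrt(67))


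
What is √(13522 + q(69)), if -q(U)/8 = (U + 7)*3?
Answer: √11698 ≈ 108.16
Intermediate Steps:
q(U) = -168 - 24*U (q(U) = -8*(U + 7)*3 = -8*(7 + U)*3 = -8*(21 + 3*U) = -168 - 24*U)
√(13522 + q(69)) = √(13522 + (-168 - 24*69)) = √(13522 + (-168 - 1656)) = √(13522 - 1824) = √11698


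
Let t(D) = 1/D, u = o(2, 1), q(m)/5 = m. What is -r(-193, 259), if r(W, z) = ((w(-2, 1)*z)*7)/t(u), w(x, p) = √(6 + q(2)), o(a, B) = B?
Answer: -7252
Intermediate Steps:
q(m) = 5*m
u = 1
w(x, p) = 4 (w(x, p) = √(6 + 5*2) = √(6 + 10) = √16 = 4)
t(D) = 1/D
r(W, z) = 28*z (r(W, z) = ((4*z)*7)/(1/1) = (28*z)/1 = (28*z)*1 = 28*z)
-r(-193, 259) = -28*259 = -1*7252 = -7252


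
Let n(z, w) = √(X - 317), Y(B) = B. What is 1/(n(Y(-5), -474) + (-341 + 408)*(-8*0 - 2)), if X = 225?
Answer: -67/9024 - I*√23/9024 ≈ -0.0074246 - 0.00053145*I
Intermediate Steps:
n(z, w) = 2*I*√23 (n(z, w) = √(225 - 317) = √(-92) = 2*I*√23)
1/(n(Y(-5), -474) + (-341 + 408)*(-8*0 - 2)) = 1/(2*I*√23 + (-341 + 408)*(-8*0 - 2)) = 1/(2*I*√23 + 67*(0 - 2)) = 1/(2*I*√23 + 67*(-2)) = 1/(2*I*√23 - 134) = 1/(-134 + 2*I*√23)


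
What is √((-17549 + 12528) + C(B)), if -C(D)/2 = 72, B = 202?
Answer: I*√5165 ≈ 71.868*I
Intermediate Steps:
C(D) = -144 (C(D) = -2*72 = -144)
√((-17549 + 12528) + C(B)) = √((-17549 + 12528) - 144) = √(-5021 - 144) = √(-5165) = I*√5165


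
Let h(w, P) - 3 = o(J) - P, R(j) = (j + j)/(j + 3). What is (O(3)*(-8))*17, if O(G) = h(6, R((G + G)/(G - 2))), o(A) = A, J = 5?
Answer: -2720/3 ≈ -906.67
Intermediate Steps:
R(j) = 2*j/(3 + j) (R(j) = (2*j)/(3 + j) = 2*j/(3 + j))
h(w, P) = 8 - P (h(w, P) = 3 + (5 - P) = 8 - P)
O(G) = 8 - 4*G/((-2 + G)*(3 + 2*G/(-2 + G))) (O(G) = 8 - 2*(G + G)/(G - 2)/(3 + (G + G)/(G - 2)) = 8 - 2*(2*G)/(-2 + G)/(3 + (2*G)/(-2 + G)) = 8 - 2*2*G/(-2 + G)/(3 + 2*G/(-2 + G)) = 8 - 4*G/((-2 + G)*(3 + 2*G/(-2 + G))))
(O(3)*(-8))*17 = ((12*(-4 + 3*3)/(-6 + 5*3))*(-8))*17 = ((12*(-4 + 9)/(-6 + 15))*(-8))*17 = ((12*5/9)*(-8))*17 = ((12*(⅑)*5)*(-8))*17 = ((20/3)*(-8))*17 = -160/3*17 = -2720/3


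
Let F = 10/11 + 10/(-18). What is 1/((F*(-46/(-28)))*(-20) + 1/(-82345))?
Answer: -8152155/94696849 ≈ -0.086087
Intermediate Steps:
F = 35/99 (F = 10*(1/11) + 10*(-1/18) = 10/11 - 5/9 = 35/99 ≈ 0.35354)
1/((F*(-46/(-28)))*(-20) + 1/(-82345)) = 1/((35*(-46/(-28))/99)*(-20) + 1/(-82345)) = 1/((35*(-46*(-1/28))/99)*(-20) - 1/82345) = 1/(((35/99)*(23/14))*(-20) - 1/82345) = 1/((115/198)*(-20) - 1/82345) = 1/(-1150/99 - 1/82345) = 1/(-94696849/8152155) = -8152155/94696849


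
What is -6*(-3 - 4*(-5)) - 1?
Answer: -103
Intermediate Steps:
-6*(-3 - 4*(-5)) - 1 = -6*(-3 + 20) - 1 = -6*17 - 1 = -102 - 1 = -103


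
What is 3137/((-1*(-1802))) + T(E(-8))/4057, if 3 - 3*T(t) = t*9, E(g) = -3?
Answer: 12744829/7310714 ≈ 1.7433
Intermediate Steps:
T(t) = 1 - 3*t (T(t) = 1 - t*9/3 = 1 - 3*t)
3137/((-1*(-1802))) + T(E(-8))/4057 = 3137/((-1*(-1802))) + (1 - 3*(-3))/4057 = 3137/1802 + (1 + 9)*(1/4057) = 3137*(1/1802) + 10*(1/4057) = 3137/1802 + 10/4057 = 12744829/7310714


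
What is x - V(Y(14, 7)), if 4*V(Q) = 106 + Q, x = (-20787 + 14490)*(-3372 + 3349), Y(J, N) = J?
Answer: 144801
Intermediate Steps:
x = 144831 (x = -6297*(-23) = 144831)
V(Q) = 53/2 + Q/4 (V(Q) = (106 + Q)/4 = 53/2 + Q/4)
x - V(Y(14, 7)) = 144831 - (53/2 + (1/4)*14) = 144831 - (53/2 + 7/2) = 144831 - 1*30 = 144831 - 30 = 144801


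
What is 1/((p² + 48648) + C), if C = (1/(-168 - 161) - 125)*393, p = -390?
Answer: 329/49883574 ≈ 6.5954e-6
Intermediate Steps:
C = -16162518/329 (C = (1/(-329) - 125)*393 = (-1/329 - 125)*393 = -41126/329*393 = -16162518/329 ≈ -49126.)
1/((p² + 48648) + C) = 1/(((-390)² + 48648) - 16162518/329) = 1/((152100 + 48648) - 16162518/329) = 1/(200748 - 16162518/329) = 1/(49883574/329) = 329/49883574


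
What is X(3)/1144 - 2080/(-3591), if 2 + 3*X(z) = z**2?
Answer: 2387899/4108104 ≈ 0.58127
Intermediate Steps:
X(z) = -2/3 + z**2/3
X(3)/1144 - 2080/(-3591) = (-2/3 + (1/3)*3**2)/1144 - 2080/(-3591) = (-2/3 + (1/3)*9)*(1/1144) - 2080*(-1/3591) = (-2/3 + 3)*(1/1144) + 2080/3591 = (7/3)*(1/1144) + 2080/3591 = 7/3432 + 2080/3591 = 2387899/4108104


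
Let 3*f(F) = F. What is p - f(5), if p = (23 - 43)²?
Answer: 1195/3 ≈ 398.33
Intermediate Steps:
f(F) = F/3
p = 400 (p = (-20)² = 400)
p - f(5) = 400 - 5/3 = 1195/3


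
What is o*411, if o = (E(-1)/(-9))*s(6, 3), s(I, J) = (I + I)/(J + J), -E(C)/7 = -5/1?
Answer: -9590/3 ≈ -3196.7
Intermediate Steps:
E(C) = 35 (E(C) = -(-35)/1 = -(-35) = -7*(-5) = 35)
s(I, J) = I/J (s(I, J) = (2*I)/((2*J)) = (2*I)*(1/(2*J)) = I/J)
o = -70/9 (o = (35/(-9))*(6/3) = (35*(-⅑))*(6*(⅓)) = -35/9*2 = -70/9 ≈ -7.7778)
o*411 = -70/9*411 = -9590/3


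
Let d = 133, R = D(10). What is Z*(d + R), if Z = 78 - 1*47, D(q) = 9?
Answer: 4402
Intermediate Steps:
R = 9
Z = 31 (Z = 78 - 47 = 31)
Z*(d + R) = 31*(133 + 9) = 31*142 = 4402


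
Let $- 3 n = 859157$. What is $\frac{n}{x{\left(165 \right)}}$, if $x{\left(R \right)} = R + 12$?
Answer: $- \frac{859157}{531} \approx -1618.0$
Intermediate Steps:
$n = - \frac{859157}{3}$ ($n = \left(- \frac{1}{3}\right) 859157 = - \frac{859157}{3} \approx -2.8639 \cdot 10^{5}$)
$x{\left(R \right)} = 12 + R$
$\frac{n}{x{\left(165 \right)}} = - \frac{859157}{3 \left(12 + 165\right)} = - \frac{859157}{3 \cdot 177} = \left(- \frac{859157}{3}\right) \frac{1}{177} = - \frac{859157}{531}$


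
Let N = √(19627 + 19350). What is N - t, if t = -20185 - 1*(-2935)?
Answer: 17250 + √38977 ≈ 17447.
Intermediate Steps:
t = -17250 (t = -20185 + 2935 = -17250)
N = √38977 ≈ 197.43
N - t = √38977 - 1*(-17250) = √38977 + 17250 = 17250 + √38977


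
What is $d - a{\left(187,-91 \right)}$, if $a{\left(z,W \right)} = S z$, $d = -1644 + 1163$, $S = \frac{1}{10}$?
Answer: $- \frac{4997}{10} \approx -499.7$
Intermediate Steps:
$S = \frac{1}{10} \approx 0.1$
$d = -481$
$a{\left(z,W \right)} = \frac{z}{10}$
$d - a{\left(187,-91 \right)} = -481 - \frac{1}{10} \cdot 187 = -481 - \frac{187}{10} = - \frac{4997}{10}$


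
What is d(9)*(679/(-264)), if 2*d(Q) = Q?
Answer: -2037/176 ≈ -11.574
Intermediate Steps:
d(Q) = Q/2
d(9)*(679/(-264)) = ((½)*9)*(679/(-264)) = 9*(679*(-1/264))/2 = (9/2)*(-679/264) = -2037/176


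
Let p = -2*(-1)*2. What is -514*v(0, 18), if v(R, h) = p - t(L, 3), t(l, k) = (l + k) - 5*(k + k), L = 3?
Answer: -14392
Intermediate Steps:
p = 4 (p = 2*2 = 4)
t(l, k) = l - 9*k (t(l, k) = (k + l) - 10*k = l - 9*k)
v(R, h) = 28 (v(R, h) = 4 - (3 - 9*3) = 4 - (3 - 27) = 4 - 1*(-24) = 4 + 24 = 28)
-514*v(0, 18) = -514*28 = -14392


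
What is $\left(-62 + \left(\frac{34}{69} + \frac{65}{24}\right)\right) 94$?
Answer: $- \frac{508493}{92} \approx -5527.1$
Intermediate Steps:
$\left(-62 + \left(\frac{34}{69} + \frac{65}{24}\right)\right) 94 = \left(-62 + \frac{589}{184}\right) 94 = \left(- \frac{10819}{184}\right) 94 = - \frac{508493}{92}$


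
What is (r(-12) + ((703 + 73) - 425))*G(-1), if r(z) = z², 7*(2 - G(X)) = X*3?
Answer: 8415/7 ≈ 1202.1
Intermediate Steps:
G(X) = 2 - 3*X/7 (G(X) = 2 - X*3/7 = 2 - 3*X/7)
(r(-12) + ((703 + 73) - 425))*G(-1) = ((-12)² + ((703 + 73) - 425))*(2 - 3/7*(-1)) = (144 + (776 - 425))*(2 + 3/7) = (144 + 351)*(17/7) = 495*(17/7) = 8415/7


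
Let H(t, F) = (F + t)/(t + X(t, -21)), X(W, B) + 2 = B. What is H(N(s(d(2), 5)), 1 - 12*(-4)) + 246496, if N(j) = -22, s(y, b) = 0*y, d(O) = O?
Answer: 1232477/5 ≈ 2.4650e+5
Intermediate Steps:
X(W, B) = -2 + B
s(y, b) = 0
H(t, F) = (F + t)/(-23 + t) (H(t, F) = (F + t)/(t + (-2 - 21)) = (F + t)/(t - 23) = (F + t)/(-23 + t))
H(N(s(d(2), 5)), 1 - 12*(-4)) + 246496 = ((1 - 12*(-4)) - 22)/(-23 - 22) + 246496 = ((1 + 48) - 22)/(-45) + 246496 = -(49 - 22)/45 + 246496 = -1/45*27 + 246496 = -⅗ + 246496 = 1232477/5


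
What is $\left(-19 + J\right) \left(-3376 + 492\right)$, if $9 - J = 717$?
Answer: $2096668$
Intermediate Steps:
$J = -708$ ($J = 9 - 717 = -708$)
$\left(-19 + J\right) \left(-3376 + 492\right) = \left(-19 - 708\right) \left(-3376 + 492\right) = \left(-727\right) \left(-2884\right) = 2096668$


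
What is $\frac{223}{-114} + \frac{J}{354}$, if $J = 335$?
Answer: $- \frac{1132}{1121} \approx -1.0098$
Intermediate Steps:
$\frac{223}{-114} + \frac{J}{354} = \frac{223}{-114} + \frac{335}{354} = 223 \left(- \frac{1}{114}\right) + 335 \cdot \frac{1}{354} = - \frac{223}{114} + \frac{335}{354} = - \frac{1132}{1121}$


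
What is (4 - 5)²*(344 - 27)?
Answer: 317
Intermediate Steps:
(4 - 5)²*(344 - 27) = (-1)²*317 = 1*317 = 317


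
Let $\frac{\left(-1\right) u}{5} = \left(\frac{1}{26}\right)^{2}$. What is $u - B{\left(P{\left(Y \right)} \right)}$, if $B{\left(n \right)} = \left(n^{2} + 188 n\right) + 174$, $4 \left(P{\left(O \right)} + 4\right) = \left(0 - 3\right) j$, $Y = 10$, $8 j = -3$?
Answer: $\frac{88481543}{173056} \approx 511.29$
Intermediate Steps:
$j = - \frac{3}{8}$ ($j = \frac{1}{8} \left(-3\right) = - \frac{3}{8} \approx -0.375$)
$P{\left(O \right)} = - \frac{119}{32}$ ($P{\left(O \right)} = -4 + \frac{\left(0 - 3\right) \left(- \frac{3}{8}\right)}{4} = -4 + \frac{\left(-3\right) \left(- \frac{3}{8}\right)}{4} = -4 + \frac{1}{4} \cdot \frac{9}{8} = -4 + \frac{9}{32} = - \frac{119}{32}$)
$B{\left(n \right)} = 174 + n^{2} + 188 n$
$u = - \frac{5}{676}$ ($u = - 5 \left(\frac{1}{26}\right)^{2} = - \frac{5}{676} \approx -0.0073965$)
$u - B{\left(P{\left(Y \right)} \right)} = - \frac{5}{676} - \left(174 + \left(- \frac{119}{32}\right)^{2} + 188 \left(- \frac{119}{32}\right)\right) = - \frac{5}{676} - \left(174 + \frac{14161}{1024} - \frac{5593}{8}\right) = - \frac{5}{676} - - \frac{523567}{1024} = - \frac{5}{676} + \frac{523567}{1024} = \frac{88481543}{173056}$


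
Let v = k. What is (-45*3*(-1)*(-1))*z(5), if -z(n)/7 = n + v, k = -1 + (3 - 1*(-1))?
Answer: 7560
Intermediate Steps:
k = 3 (k = -1 + (3 + 1) = -1 + 4 = 3)
v = 3
z(n) = -21 - 7*n (z(n) = -7*(n + 3) = -7*(3 + n) = -21 - 7*n)
(-45*3*(-1)*(-1))*z(5) = (-45*3*(-1)*(-1))*(-21 - 7*5) = (-(-135)*(-1))*(-21 - 35) = -45*3*(-56) = -135*(-56) = 7560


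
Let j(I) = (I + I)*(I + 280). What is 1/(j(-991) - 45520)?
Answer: 1/1363682 ≈ 7.3331e-7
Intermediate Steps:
j(I) = 2*I*(280 + I) (j(I) = (2*I)*(280 + I) = 2*I*(280 + I))
1/(j(-991) - 45520) = 1/(2*(-991)*(280 - 991) - 45520) = 1/(2*(-991)*(-711) - 45520) = 1/(1409202 - 45520) = 1/1363682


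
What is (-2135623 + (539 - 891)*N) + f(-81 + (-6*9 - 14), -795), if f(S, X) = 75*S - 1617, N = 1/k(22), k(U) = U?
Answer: -2148431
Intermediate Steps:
N = 1/22 ≈ 0.045455
f(S, X) = -1617 + 75*S
(-2135623 + (539 - 891)*N) + f(-81 + (-6*9 - 14), -795) = (-2135623 + (539 - 891)*(1/22)) + (-1617 + 75*(-81 + (-6*9 - 14))) = (-2135623 - 352*1/22) + (-1617 + 75*(-81 + (-54 - 14))) = (-2135623 - 16) + (-1617 + 75*(-81 - 68)) = -2135639 + (-1617 + 75*(-149)) = -2135639 + (-1617 - 11175) = -2135639 - 12792 = -2148431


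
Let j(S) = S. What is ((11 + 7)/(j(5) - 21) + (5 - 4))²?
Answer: 1/64 ≈ 0.015625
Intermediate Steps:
((11 + 7)/(j(5) - 21) + (5 - 4))² = ((11 + 7)/(5 - 21) + (5 - 4))² = (18/(-16) + 1)² = (18*(-1/16) + 1)² = (-9/8 + 1)² = (-⅛)² = 1/64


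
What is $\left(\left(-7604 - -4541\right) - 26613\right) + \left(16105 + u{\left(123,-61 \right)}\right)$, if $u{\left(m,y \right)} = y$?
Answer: $-13632$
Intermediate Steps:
$\left(\left(-7604 - -4541\right) - 26613\right) + \left(16105 + u{\left(123,-61 \right)}\right) = \left(\left(-7604 - -4541\right) - 26613\right) + \left(16105 - 61\right) = \left(\left(-7604 + 4541\right) - 26613\right) + 16044 = \left(-3063 - 26613\right) + 16044 = -29676 + 16044 = -13632$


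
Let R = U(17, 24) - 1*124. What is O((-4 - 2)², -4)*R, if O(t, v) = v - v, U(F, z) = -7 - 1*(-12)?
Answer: 0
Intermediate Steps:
U(F, z) = 5 (U(F, z) = -7 + 12 = 5)
O(t, v) = 0
R = -119 (R = 5 - 1*124 = 5 - 124 = -119)
O((-4 - 2)², -4)*R = 0*(-119) = 0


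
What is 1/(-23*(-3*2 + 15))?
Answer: -1/207 ≈ -0.0048309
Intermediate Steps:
1/(-23*(-3*2 + 15)) = 1/(-23*(-6 + 15)) = 1/(-23*9) = 1/(-207) = -1/207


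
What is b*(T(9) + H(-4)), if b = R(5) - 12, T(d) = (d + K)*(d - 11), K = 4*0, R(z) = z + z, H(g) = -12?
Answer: 60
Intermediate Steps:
R(z) = 2*z
K = 0
T(d) = d*(-11 + d) (T(d) = (d + 0)*(d - 11) = d*(-11 + d))
b = -2 (b = 2*5 - 12 = 10 - 12 = -2)
b*(T(9) + H(-4)) = -2*(9*(-11 + 9) - 12) = -2*(9*(-2) - 12) = -2*(-18 - 12) = -2*(-30) = 60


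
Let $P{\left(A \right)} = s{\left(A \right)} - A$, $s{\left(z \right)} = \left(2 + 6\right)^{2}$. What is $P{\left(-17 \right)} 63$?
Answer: $5103$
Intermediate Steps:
$s{\left(z \right)} = 64$ ($s{\left(z \right)} = 8^{2} = 64$)
$P{\left(A \right)} = 64 - A$
$P{\left(-17 \right)} 63 = \left(64 - -17\right) 63 = \left(64 + 17\right) 63 = 81 \cdot 63 = 5103$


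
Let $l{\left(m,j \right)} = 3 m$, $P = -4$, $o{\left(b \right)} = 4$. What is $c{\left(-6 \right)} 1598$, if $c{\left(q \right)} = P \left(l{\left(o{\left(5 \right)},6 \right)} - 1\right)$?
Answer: $-70312$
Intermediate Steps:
$c{\left(q \right)} = -44$ ($c{\left(q \right)} = - 4 \left(3 \cdot 4 - 1\right) = - 4 \left(12 - 1\right) = \left(-4\right) 11 = -44$)
$c{\left(-6 \right)} 1598 = \left(-44\right) 1598 = -70312$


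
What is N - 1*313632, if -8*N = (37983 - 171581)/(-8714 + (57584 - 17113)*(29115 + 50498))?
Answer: -4042100517975953/12888036036 ≈ -3.1363e+5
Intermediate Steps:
N = 66799/12888036036 (N = -(37983 - 171581)/(8*(-8714 + (57584 - 17113)*(29115 + 50498))) = -(-66799)/(4*(-8714 + 40471*79613)) = -(-66799)/(4*(-8714 + 3222017723)) = -(-66799)/(4*3222009009) = -⅛*(-133598/3222009009) = 66799/12888036036 ≈ 5.1830e-6)
N - 1*313632 = 66799/12888036036 - 1*313632 = 66799/12888036036 - 313632 = -4042100517975953/12888036036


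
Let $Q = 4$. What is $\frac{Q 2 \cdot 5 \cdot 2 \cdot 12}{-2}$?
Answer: $-480$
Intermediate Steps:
$\frac{Q 2 \cdot 5 \cdot 2 \cdot 12}{-2} = \frac{4 \cdot 2 \cdot 5 \cdot 2 \cdot 12}{-2} = - \frac{8 \cdot 5 \cdot 2 \cdot 12}{2} = - \frac{40 \cdot 2 \cdot 12}{2} = - \frac{80 \cdot 12}{2} = \left(- \frac{1}{2}\right) 960 = -480$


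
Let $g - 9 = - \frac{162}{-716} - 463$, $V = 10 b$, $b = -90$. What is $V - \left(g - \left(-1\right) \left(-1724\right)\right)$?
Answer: $\frac{457443}{358} \approx 1277.8$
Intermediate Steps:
$V = -900$ ($V = 10 \left(-90\right) = -900$)
$g = - \frac{162451}{358}$ ($g = 9 - \left(463 + \frac{162}{-716}\right) = 9 - \frac{165673}{358} = - \frac{162451}{358} \approx -453.77$)
$V - \left(g - \left(-1\right) \left(-1724\right)\right) = -900 - \left(- \frac{162451}{358} - \left(-1\right) \left(-1724\right)\right) = -900 - \left(- \frac{162451}{358} - 1724\right) = -900 - - \frac{779643}{358} = -900 + \frac{779643}{358} = \frac{457443}{358}$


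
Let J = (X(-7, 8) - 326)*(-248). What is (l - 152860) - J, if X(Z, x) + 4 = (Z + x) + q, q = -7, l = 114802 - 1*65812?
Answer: -187198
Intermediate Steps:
l = 48990 (l = 114802 - 65812 = 48990)
X(Z, x) = -11 + Z + x (X(Z, x) = -4 + ((Z + x) - 7) = -4 + (-7 + Z + x) = -11 + Z + x)
J = 83328 (J = ((-11 - 7 + 8) - 326)*(-248) = (-10 - 326)*(-248) = -336*(-248) = 83328)
(l - 152860) - J = (48990 - 152860) - 1*83328 = -103870 - 83328 = -187198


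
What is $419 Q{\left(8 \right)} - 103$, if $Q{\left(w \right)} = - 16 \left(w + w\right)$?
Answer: $-107367$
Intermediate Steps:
$Q{\left(w \right)} = - 32 w$ ($Q{\left(w \right)} = - 16 \cdot 2 w = - 32 w$)
$419 Q{\left(8 \right)} - 103 = 419 \left(\left(-32\right) 8\right) - 103 = 419 \left(-256\right) - 103 = -107264 - 103 = -107367$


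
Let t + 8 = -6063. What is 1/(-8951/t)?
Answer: 6071/8951 ≈ 0.67825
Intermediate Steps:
t = -6071 (t = -8 - 6063 = -6071)
1/(-8951/t) = 1/(-8951/(-6071)) = 1/(-8951*(-1/6071)) = 1/(8951/6071) = 6071/8951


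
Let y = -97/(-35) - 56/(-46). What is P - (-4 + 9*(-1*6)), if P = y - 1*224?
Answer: -130419/805 ≈ -162.01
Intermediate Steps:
y = 3211/805 (y = -97*(-1/35) - 56*(-1/46) = 97/35 + 28/23 = 3211/805 ≈ 3.9888)
P = -177109/805 (P = 3211/805 - 1*224 = 3211/805 - 224 = -177109/805 ≈ -220.01)
P - (-4 + 9*(-1*6)) = -177109/805 - (-4 + 9*(-1*6)) = -177109/805 - (-4 + 9*(-6)) = -177109/805 - (-4 - 54) = -177109/805 - 1*(-58) = -177109/805 + 58 = -130419/805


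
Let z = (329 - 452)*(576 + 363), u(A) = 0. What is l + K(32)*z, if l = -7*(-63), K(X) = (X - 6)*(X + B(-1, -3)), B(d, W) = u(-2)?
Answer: -96093063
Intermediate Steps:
B(d, W) = 0
z = -115497 (z = -123*939 = -115497)
K(X) = X*(-6 + X) (K(X) = (X - 6)*(X + 0) = (-6 + X)*X = X*(-6 + X))
l = 441
l + K(32)*z = 441 + (32*(-6 + 32))*(-115497) = 441 + (32*26)*(-115497) = 441 + 832*(-115497) = 441 - 96093504 = -96093063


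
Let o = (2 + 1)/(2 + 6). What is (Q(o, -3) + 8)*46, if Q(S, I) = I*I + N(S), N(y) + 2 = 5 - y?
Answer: 3611/4 ≈ 902.75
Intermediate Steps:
N(y) = 3 - y (N(y) = -2 + (5 - y) = 3 - y)
o = 3/8 ≈ 0.37500
Q(S, I) = 3 + I² - S (Q(S, I) = I*I + (3 - S) = I² + (3 - S) = 3 + I² - S)
(Q(o, -3) + 8)*46 = ((3 + (-3)² - 1*3/8) + 8)*46 = ((3 + 9 - 3/8) + 8)*46 = (93/8 + 8)*46 = (157/8)*46 = 3611/4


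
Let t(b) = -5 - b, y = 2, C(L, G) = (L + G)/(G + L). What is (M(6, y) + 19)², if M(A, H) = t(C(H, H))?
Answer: 169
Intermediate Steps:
C(L, G) = 1 (C(L, G) = (G + L)/(G + L) = 1)
M(A, H) = -6 (M(A, H) = -5 - 1*1 = -5 - 1 = -6)
(M(6, y) + 19)² = (-6 + 19)² = 13² = 169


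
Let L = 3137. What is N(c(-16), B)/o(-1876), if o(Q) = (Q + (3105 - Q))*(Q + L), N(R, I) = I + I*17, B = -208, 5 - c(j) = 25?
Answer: -32/33465 ≈ -0.00095622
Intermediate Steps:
c(j) = -20 (c(j) = 5 - 1*25 = 5 - 25 = -20)
N(R, I) = 18*I (N(R, I) = I + 17*I = 18*I)
o(Q) = 9740385 + 3105*Q (o(Q) = (Q + (3105 - Q))*(Q + 3137) = 3105*(3137 + Q) = 9740385 + 3105*Q)
N(c(-16), B)/o(-1876) = (18*(-208))/(9740385 + 3105*(-1876)) = -3744/(9740385 - 5824980) = -3744/3915405 = -3744*1/3915405 = -32/33465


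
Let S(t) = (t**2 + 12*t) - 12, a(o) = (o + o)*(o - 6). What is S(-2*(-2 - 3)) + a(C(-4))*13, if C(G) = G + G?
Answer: 3120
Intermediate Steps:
C(G) = 2*G
a(o) = 2*o*(-6 + o) (a(o) = (2*o)*(-6 + o) = 2*o*(-6 + o))
S(t) = -12 + t**2 + 12*t
S(-2*(-2 - 3)) + a(C(-4))*13 = (-12 + (-2*(-2 - 3))**2 + 12*(-2*(-2 - 3))) + (2*(2*(-4))*(-6 + 2*(-4)))*13 = (-12 + (-2*(-5))**2 + 12*(-2*(-5))) + (2*(-8)*(-6 - 8))*13 = (-12 + 10**2 + 12*10) + (2*(-8)*(-14))*13 = (-12 + 100 + 120) + 224*13 = 208 + 2912 = 3120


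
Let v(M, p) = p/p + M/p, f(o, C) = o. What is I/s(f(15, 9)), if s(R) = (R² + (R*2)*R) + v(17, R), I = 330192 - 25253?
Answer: 4574085/10157 ≈ 450.34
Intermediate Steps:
I = 304939
v(M, p) = 1 + M/p
s(R) = 3*R² + (17 + R)/R (s(R) = (R² + (R*2)*R) + (17 + R)/R = (R² + (2*R)*R) + (17 + R)/R = (R² + 2*R²) + (17 + R)/R = 3*R² + (17 + R)/R)
I/s(f(15, 9)) = 304939/(((17 + 15 + 3*15³)/15)) = 304939/(((17 + 15 + 3*3375)/15)) = 304939/(((17 + 15 + 10125)/15)) = 304939/(((1/15)*10157)) = 304939/(10157/15) = 304939*(15/10157) = 4574085/10157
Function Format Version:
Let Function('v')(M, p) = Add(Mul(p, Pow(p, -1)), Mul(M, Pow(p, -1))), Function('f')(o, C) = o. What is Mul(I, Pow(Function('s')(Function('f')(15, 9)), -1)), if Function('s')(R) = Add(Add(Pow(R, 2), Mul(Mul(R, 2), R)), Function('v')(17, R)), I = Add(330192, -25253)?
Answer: Rational(4574085, 10157) ≈ 450.34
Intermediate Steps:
I = 304939
Function('v')(M, p) = Add(1, Mul(M, Pow(p, -1)))
Function('s')(R) = Add(Mul(3, Pow(R, 2)), Mul(Pow(R, -1), Add(17, R))) (Function('s')(R) = Add(Add(Pow(R, 2), Mul(Mul(R, 2), R)), Mul(Pow(R, -1), Add(17, R))) = Add(Add(Pow(R, 2), Mul(Mul(2, R), R)), Mul(Pow(R, -1), Add(17, R))) = Add(Add(Pow(R, 2), Mul(2, Pow(R, 2))), Mul(Pow(R, -1), Add(17, R))) = Add(Mul(3, Pow(R, 2)), Mul(Pow(R, -1), Add(17, R))))
Mul(I, Pow(Function('s')(Function('f')(15, 9)), -1)) = Mul(304939, Pow(Mul(Pow(15, -1), Add(17, 15, Mul(3, Pow(15, 3)))), -1)) = Mul(304939, Pow(Mul(Rational(1, 15), Add(17, 15, Mul(3, 3375))), -1)) = Mul(304939, Pow(Mul(Rational(1, 15), Add(17, 15, 10125)), -1)) = Mul(304939, Pow(Mul(Rational(1, 15), 10157), -1)) = Mul(304939, Pow(Rational(10157, 15), -1)) = Mul(304939, Rational(15, 10157)) = Rational(4574085, 10157)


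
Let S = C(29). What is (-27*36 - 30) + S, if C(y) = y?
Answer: -973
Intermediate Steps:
S = 29
(-27*36 - 30) + S = (-27*36 - 30) + 29 = (-972 - 30) + 29 = -1002 + 29 = -973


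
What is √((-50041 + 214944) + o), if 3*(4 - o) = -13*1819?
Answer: 4*√97194/3 ≈ 415.68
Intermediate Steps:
o = 23659/3 (o = 4 - (-13)*1819/3 = 4 - ⅓*(-23647) = 4 + 23647/3 = 23659/3 ≈ 7886.3)
√((-50041 + 214944) + o) = √((-50041 + 214944) + 23659/3) = √(164903 + 23659/3) = √(518368/3) = 4*√97194/3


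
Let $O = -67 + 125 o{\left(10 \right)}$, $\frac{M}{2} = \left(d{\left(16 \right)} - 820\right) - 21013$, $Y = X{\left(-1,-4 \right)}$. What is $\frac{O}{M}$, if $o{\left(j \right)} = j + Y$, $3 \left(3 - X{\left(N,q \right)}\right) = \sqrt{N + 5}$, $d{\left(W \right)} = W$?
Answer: $- \frac{2212}{65451} \approx -0.033796$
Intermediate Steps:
$X{\left(N,q \right)} = 3 - \frac{\sqrt{5 + N}}{3}$ ($X{\left(N,q \right)} = 3 - \frac{\sqrt{N + 5}}{3} = 3 - \frac{\sqrt{5 + N}}{3}$)
$Y = \frac{7}{3}$ ($Y = 3 - \frac{\sqrt{5 - 1}}{3} = 3 - \frac{\sqrt{4}}{3} = 3 - \frac{2}{3} = \frac{7}{3} \approx 2.3333$)
$o{\left(j \right)} = \frac{7}{3} + j$ ($o{\left(j \right)} = j + \frac{7}{3} = \frac{7}{3} + j$)
$M = -43634$ ($M = 2 \left(\left(16 - 820\right) - 21013\right) = 2 \left(-804 - 21013\right) = 2 \left(-21817\right) = -43634$)
$O = \frac{4424}{3}$ ($O = -67 + 125 \left(\frac{7}{3} + 10\right) = -67 + 125 \cdot \frac{37}{3} = -67 + \frac{4625}{3} = \frac{4424}{3} \approx 1474.7$)
$\frac{O}{M} = \frac{4424}{3 \left(-43634\right)} = \frac{4424}{3} \left(- \frac{1}{43634}\right) = - \frac{2212}{65451}$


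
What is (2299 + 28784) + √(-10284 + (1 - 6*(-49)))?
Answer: 31083 + I*√9989 ≈ 31083.0 + 99.945*I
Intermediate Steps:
(2299 + 28784) + √(-10284 + (1 - 6*(-49))) = 31083 + √(-10284 + (1 + 294)) = 31083 + √(-10284 + 295) = 31083 + √(-9989) = 31083 + I*√9989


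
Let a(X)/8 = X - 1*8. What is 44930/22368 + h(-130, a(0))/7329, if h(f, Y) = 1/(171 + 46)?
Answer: 3969798881/1976328368 ≈ 2.0087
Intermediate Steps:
a(X) = -64 + 8*X (a(X) = 8*(X - 1*8) = 8*(X - 8) = 8*(-8 + X) = -64 + 8*X)
h(f, Y) = 1/217
44930/22368 + h(-130, a(0))/7329 = 44930/22368 + (1/217)/7329 = 44930*(1/22368) + (1/217)*(1/7329) = 22465/11184 + 1/1590393 = 3969798881/1976328368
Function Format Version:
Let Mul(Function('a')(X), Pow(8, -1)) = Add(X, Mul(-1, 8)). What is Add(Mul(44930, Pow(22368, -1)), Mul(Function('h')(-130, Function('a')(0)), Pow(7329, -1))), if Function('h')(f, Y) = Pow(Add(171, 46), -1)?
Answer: Rational(3969798881, 1976328368) ≈ 2.0087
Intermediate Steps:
Function('a')(X) = Add(-64, Mul(8, X)) (Function('a')(X) = Mul(8, Add(X, Mul(-1, 8))) = Mul(8, Add(X, -8)) = Mul(8, Add(-8, X)) = Add(-64, Mul(8, X)))
Function('h')(f, Y) = Rational(1, 217) (Function('h')(f, Y) = Pow(217, -1) = Rational(1, 217))
Add(Mul(44930, Pow(22368, -1)), Mul(Function('h')(-130, Function('a')(0)), Pow(7329, -1))) = Add(Mul(44930, Pow(22368, -1)), Mul(Rational(1, 217), Pow(7329, -1))) = Add(Mul(44930, Rational(1, 22368)), Mul(Rational(1, 217), Rational(1, 7329))) = Add(Rational(22465, 11184), Rational(1, 1590393)) = Rational(3969798881, 1976328368)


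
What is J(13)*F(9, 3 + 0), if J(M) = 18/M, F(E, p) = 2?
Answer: 36/13 ≈ 2.7692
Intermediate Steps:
J(13)*F(9, 3 + 0) = (18/13)*2 = 36/13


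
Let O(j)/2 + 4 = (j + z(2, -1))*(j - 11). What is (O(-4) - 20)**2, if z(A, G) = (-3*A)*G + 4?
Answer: 43264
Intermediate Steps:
z(A, G) = 4 - 3*A*G (z(A, G) = -3*A*G + 4 = 4 - 3*A*G)
O(j) = -8 + 2*(-11 + j)*(10 + j) (O(j) = -8 + 2*((j + (4 - 3*2*(-1)))*(j - 11)) = -8 + 2*((j + (4 + 6))*(-11 + j)) = -8 + 2*((j + 10)*(-11 + j)) = -8 + 2*((10 + j)*(-11 + j)) = -8 + 2*((-11 + j)*(10 + j)) = -8 + 2*(-11 + j)*(10 + j))
(O(-4) - 20)**2 = ((-228 - 2*(-4) + 2*(-4)**2) - 20)**2 = ((-228 + 8 + 2*16) - 20)**2 = ((-228 + 8 + 32) - 20)**2 = (-188 - 20)**2 = (-208)**2 = 43264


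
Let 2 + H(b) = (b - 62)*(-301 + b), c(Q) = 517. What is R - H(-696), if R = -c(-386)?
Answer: -756241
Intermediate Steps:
H(b) = -2 + (-301 + b)*(-62 + b) (H(b) = -2 + (b - 62)*(-301 + b) = -2 + (-62 + b)*(-301 + b) = -2 + (-301 + b)*(-62 + b))
R = -517 (R = -1*517 = -517)
R - H(-696) = -517 - (18660 + (-696)² - 363*(-696)) = -517 - (18660 + 484416 + 252648) = -517 - 1*755724 = -517 - 755724 = -756241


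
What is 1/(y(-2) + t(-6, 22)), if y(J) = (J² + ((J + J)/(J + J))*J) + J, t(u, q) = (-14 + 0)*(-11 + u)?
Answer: 1/238 ≈ 0.0042017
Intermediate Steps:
t(u, q) = 154 - 14*u (t(u, q) = -14*(-11 + u) = 154 - 14*u)
y(J) = J² + 2*J (y(J) = (J² + ((2*J)/((2*J)))*J) + J = (J² + ((2*J)*(1/(2*J)))*J) + J = (J² + 1*J) + J = (J² + J) + J = (J + J²) + J = J² + 2*J)
1/(y(-2) + t(-6, 22)) = 1/(-2*(2 - 2) + (154 - 14*(-6))) = 1/(-2*0 + (154 + 84)) = 1/(0 + 238) = 1/238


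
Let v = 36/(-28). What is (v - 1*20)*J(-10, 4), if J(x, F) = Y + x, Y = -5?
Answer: 2235/7 ≈ 319.29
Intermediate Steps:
v = -9/7 (v = 36*(-1/28) = -9/7 ≈ -1.2857)
J(x, F) = -5 + x
(v - 1*20)*J(-10, 4) = (-9/7 - 1*20)*(-5 - 10) = (-9/7 - 20)*(-15) = -149/7*(-15) = 2235/7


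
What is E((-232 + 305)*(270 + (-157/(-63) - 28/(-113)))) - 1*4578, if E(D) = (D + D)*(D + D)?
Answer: 80359947009487042/50680161 ≈ 1.5856e+9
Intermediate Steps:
E(D) = 4*D**2 (E(D) = (2*D)*(2*D) = 4*D**2)
E((-232 + 305)*(270 + (-157/(-63) - 28/(-113)))) - 1*4578 = 4*((-232 + 305)*(270 + (-157/(-63) - 28/(-113))))**2 - 1*4578 = 4*(73*(270 + (-157*(-1/63) - 28*(-1/113))))**2 - 4578 = 4*(73*(270 + (157/63 + 28/113)))**2 - 4578 = 4*(73*(270 + 19505/7119))**2 - 4578 = 4*(73*(1941635/7119))**2 - 4578 = 4*(141739355/7119)**2 - 4578 = 4*(20090044755816025/50680161) - 4578 = 80360179023264100/50680161 - 4578 = 80359947009487042/50680161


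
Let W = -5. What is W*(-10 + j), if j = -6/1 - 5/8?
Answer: 665/8 ≈ 83.125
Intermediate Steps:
j = -53/8 (j = -6*1 - 5*⅛ = -6 - 5/8 = -53/8 ≈ -6.6250)
W*(-10 + j) = -5*(-10 - 53/8) = -5*(-133/8) = 665/8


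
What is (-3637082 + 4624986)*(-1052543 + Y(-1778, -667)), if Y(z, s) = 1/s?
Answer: -693554231382528/667 ≈ -1.0398e+12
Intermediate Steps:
(-3637082 + 4624986)*(-1052543 + Y(-1778, -667)) = (-3637082 + 4624986)*(-1052543 + 1/(-667)) = 987904*(-1052543 - 1/667) = 987904*(-702046182/667) = -693554231382528/667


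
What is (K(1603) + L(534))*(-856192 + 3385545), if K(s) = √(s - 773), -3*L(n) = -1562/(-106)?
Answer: -1975424693/159 + 2529353*√830 ≈ 6.0446e+7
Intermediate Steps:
L(n) = -781/159 (L(n) = -(-1562)/(3*(-106)) = -(-1562)*(-1)/(3*106) = -⅓*781/53 = -781/159)
K(s) = √(-773 + s)
(K(1603) + L(534))*(-856192 + 3385545) = (√(-773 + 1603) - 781/159)*(-856192 + 3385545) = (√830 - 781/159)*2529353 = (-781/159 + √830)*2529353 = -1975424693/159 + 2529353*√830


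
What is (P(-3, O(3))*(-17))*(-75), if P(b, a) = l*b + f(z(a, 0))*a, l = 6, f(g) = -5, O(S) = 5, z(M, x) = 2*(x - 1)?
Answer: -54825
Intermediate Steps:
z(M, x) = -2 + 2*x (z(M, x) = 2*(-1 + x) = -2 + 2*x)
P(b, a) = -5*a + 6*b (P(b, a) = 6*b - 5*a = -5*a + 6*b)
(P(-3, O(3))*(-17))*(-75) = ((-5*5 + 6*(-3))*(-17))*(-75) = ((-25 - 18)*(-17))*(-75) = -43*(-17)*(-75) = 731*(-75) = -54825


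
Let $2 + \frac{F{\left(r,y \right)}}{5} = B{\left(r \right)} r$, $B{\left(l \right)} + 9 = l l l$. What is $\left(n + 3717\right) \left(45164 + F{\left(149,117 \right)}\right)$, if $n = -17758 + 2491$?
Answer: $-28464518243700$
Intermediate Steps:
$B{\left(l \right)} = -9 + l^{3}$ ($B{\left(l \right)} = -9 + l l l = -9 + l^{2} l = -9 + l^{3}$)
$n = -15267$
$F{\left(r,y \right)} = -10 + 5 r \left(-9 + r^{3}\right)$ ($F{\left(r,y \right)} = -10 + 5 \left(-9 + r^{3}\right) r = -10 + 5 r \left(-9 + r^{3}\right)$)
$\left(n + 3717\right) \left(45164 + F{\left(149,117 \right)}\right) = \left(-15267 + 3717\right) \left(45164 - \left(10 - 745 \left(-9 + 149^{3}\right)\right)\right) = - 11550 \left(45164 - \left(10 - 745 \left(-9 + 3307949\right)\right)\right) = - 11550 \left(45164 - \left(10 - 2464415300\right)\right) = - 11550 \left(45164 + \left(-10 + 2464415300\right)\right) = - 11550 \left(45164 + 2464415290\right) = \left(-11550\right) 2464460454 = -28464518243700$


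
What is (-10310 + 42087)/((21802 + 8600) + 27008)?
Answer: 31777/57410 ≈ 0.55351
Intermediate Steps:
(-10310 + 42087)/((21802 + 8600) + 27008) = 31777/(30402 + 27008) = 31777/57410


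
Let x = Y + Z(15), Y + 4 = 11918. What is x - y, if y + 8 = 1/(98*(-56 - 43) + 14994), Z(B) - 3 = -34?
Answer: 62927171/5292 ≈ 11891.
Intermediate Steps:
Z(B) = -31 (Z(B) = 3 - 34 = -31)
Y = 11914 (Y = -4 + 11918 = 11914)
y = -42335/5292 (y = -8 + 1/(98*(-56 - 43) + 14994) = -8 + 1/(98*(-99) + 14994) = -8 + 1/(-9702 + 14994) = -8 + 1/5292 = -42335/5292 ≈ -7.9998)
x = 11883 (x = 11914 - 31 = 11883)
x - y = 11883 - 1*(-42335/5292) = 11883 + 42335/5292 = 62927171/5292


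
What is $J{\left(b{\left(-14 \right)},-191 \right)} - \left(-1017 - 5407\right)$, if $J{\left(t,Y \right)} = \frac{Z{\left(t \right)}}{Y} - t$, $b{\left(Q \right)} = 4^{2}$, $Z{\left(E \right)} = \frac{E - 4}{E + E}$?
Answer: $\frac{9791421}{1528} \approx 6408.0$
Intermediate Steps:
$Z{\left(E \right)} = \frac{-4 + E}{2 E}$
$b{\left(Q \right)} = 16$
$J{\left(t,Y \right)} = - t + \frac{-4 + t}{2 Y t}$ ($J{\left(t,Y \right)} = \frac{\frac{1}{2} \frac{1}{t} \left(-4 + t\right)}{Y} - t = \frac{-4 + t}{2 Y t} - t = - t + \frac{-4 + t}{2 Y t}$)
$J{\left(b{\left(-14 \right)},-191 \right)} - \left(-1017 - 5407\right) = \left(\frac{1}{2 \left(-191\right)} - 16 - \frac{2}{\left(-191\right) 16}\right) - \left(-1017 - 5407\right) = \left(\frac{1}{2} \left(- \frac{1}{191}\right) - 16 - \left(- \frac{2}{191}\right) \frac{1}{16}\right) - -6424 = \left(- \frac{1}{382} - 16 + \frac{1}{1528}\right) + 6424 = - \frac{24451}{1528} + 6424 = \frac{9791421}{1528}$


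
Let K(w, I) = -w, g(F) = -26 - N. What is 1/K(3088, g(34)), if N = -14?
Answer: -1/3088 ≈ -0.00032383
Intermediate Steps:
g(F) = -12 (g(F) = -26 - 1*(-14) = -26 + 14 = -12)
1/K(3088, g(34)) = 1/(-1*3088) = 1/(-3088) = -1/3088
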